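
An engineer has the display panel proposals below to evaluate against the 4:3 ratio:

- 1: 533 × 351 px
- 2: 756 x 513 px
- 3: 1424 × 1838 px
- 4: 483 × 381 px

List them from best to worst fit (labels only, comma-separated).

3, 4, 2, 1

Ratios: 1 = 533 / 351 ≈ 1.519; 2 = 756 / 513 ≈ 1.474; 3 = 1838 / 1424 ≈ 1.291; 4 = 483 / 381 ≈ 1.268.
|Δ from 1.333|: 1 0.186; 2 0.141; 3 0.042; 4 0.065.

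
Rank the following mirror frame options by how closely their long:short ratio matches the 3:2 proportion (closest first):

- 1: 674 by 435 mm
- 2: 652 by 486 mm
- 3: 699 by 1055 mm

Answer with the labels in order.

Ratios: 1 = 674 / 435 ≈ 1.549; 2 = 652 / 486 ≈ 1.342; 3 = 1055 / 699 ≈ 1.509.
|Δ from 1.500|: 1 0.049; 2 0.158; 3 0.009.

3, 1, 2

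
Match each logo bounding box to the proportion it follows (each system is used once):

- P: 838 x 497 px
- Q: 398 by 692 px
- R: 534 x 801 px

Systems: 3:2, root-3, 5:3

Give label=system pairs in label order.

Ratios: P ≈ 1.686; Q ≈ 1.739; R ≈ 1.500.
Targets: 3:2 ≈ 1.500; root-3 ≈ 1.732; 5:3 ≈ 1.667.

P=5:3, Q=root-3, R=3:2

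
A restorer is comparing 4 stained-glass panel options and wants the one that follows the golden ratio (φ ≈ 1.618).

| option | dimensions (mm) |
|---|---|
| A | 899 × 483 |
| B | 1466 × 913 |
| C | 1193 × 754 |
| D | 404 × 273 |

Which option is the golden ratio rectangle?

Ratios (long/short): A ≈ 1.861; B ≈ 1.606; C ≈ 1.582; D ≈ 1.480.
golden ratio ≈ 1.618; option B is nearest (Δ 0.012).

B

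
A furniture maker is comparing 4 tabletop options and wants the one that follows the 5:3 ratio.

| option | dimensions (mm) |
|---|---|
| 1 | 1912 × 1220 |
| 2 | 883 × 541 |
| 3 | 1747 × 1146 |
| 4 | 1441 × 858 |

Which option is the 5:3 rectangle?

Target 5:3 ≈ 1.667.
1: 1.567 (Δ0.100)  2: 1.632 (Δ0.035)  3: 1.524 (Δ0.143)  4: 1.679 (Δ0.012)

4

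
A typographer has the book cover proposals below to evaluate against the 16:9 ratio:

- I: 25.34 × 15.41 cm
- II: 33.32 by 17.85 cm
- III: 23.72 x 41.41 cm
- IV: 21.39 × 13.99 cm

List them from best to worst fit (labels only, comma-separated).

Ratios: I = 25.34 / 15.41 ≈ 1.644; II = 33.32 / 17.85 ≈ 1.867; III = 41.41 / 23.72 ≈ 1.746; IV = 21.39 / 13.99 ≈ 1.529.
|Δ from 1.778|: I 0.134; II 0.089; III 0.032; IV 0.249.

III, II, I, IV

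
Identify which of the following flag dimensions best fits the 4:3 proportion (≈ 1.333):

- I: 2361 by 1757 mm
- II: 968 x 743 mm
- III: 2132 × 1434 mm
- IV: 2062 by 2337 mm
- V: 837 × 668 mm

I

Ratios (long/short): I ≈ 1.344; II ≈ 1.303; III ≈ 1.487; IV ≈ 1.133; V ≈ 1.253.
4:3 ≈ 1.333; option I is nearest (Δ 0.011).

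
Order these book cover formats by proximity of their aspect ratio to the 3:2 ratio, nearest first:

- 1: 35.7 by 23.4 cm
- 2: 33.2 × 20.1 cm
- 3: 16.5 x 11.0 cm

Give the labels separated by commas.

3, 1, 2

1: 35.7/23.4 ≈ 1.526 → |1.526 − 1.500| = 0.026
2: 33.2/20.1 ≈ 1.652 → |1.652 − 1.500| = 0.152
3: 16.5/11.0 ≈ 1.500 → |1.500 − 1.500| = 0.000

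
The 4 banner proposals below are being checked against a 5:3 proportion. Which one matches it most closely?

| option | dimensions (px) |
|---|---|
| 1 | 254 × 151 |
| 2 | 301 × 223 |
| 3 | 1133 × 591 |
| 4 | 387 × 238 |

1

Target 5:3 ≈ 1.667.
1: 1.682 (Δ0.015)  2: 1.350 (Δ0.317)  3: 1.917 (Δ0.250)  4: 1.626 (Δ0.041)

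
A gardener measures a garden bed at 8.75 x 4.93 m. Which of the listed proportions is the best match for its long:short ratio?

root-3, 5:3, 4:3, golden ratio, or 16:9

Ratio = 8.75 / 4.93 ≈ 1.775.
Distances: root-3 1.732 (Δ 0.043); 5:3 1.667 (Δ 0.108); 4:3 1.333 (Δ 0.442); golden ratio 1.618 (Δ 0.157); 16:9 1.778 (Δ 0.003).

16:9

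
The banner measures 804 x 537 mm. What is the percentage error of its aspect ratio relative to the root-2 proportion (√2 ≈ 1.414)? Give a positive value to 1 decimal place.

Ratio = 804 / 537 ≈ 1.4972.
Ideal root-2 ≈ 1.4142. |1.4972 − 1.4142| / 1.4142 ≈ 5.87% → 5.9%.

5.9%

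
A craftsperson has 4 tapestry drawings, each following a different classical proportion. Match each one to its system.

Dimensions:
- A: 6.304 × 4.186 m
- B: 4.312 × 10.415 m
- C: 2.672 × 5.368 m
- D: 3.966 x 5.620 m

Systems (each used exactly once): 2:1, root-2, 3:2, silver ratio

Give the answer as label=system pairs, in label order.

A = 6.304/4.186 ≈ 1.506 → 3:2 (1.500)
B = 10.415/4.312 ≈ 2.415 → silver ratio (2.414)
C = 5.368/2.672 ≈ 2.009 → 2:1 (2.000)
D = 5.620/3.966 ≈ 1.417 → root-2 (1.414)

A=3:2, B=silver ratio, C=2:1, D=root-2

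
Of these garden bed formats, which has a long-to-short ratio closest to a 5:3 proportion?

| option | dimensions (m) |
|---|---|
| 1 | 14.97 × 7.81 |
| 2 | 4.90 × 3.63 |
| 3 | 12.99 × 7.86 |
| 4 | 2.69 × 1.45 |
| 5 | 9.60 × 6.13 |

Target 5:3 ≈ 1.667.
1: 1.917 (Δ0.250)  2: 1.350 (Δ0.317)  3: 1.653 (Δ0.014)  4: 1.855 (Δ0.188)  5: 1.566 (Δ0.101)

3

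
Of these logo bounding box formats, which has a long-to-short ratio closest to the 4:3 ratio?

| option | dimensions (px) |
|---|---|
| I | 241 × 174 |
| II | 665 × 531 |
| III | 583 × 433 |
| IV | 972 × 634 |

III

Ratios (long/short): I ≈ 1.385; II ≈ 1.252; III ≈ 1.346; IV ≈ 1.533.
4:3 ≈ 1.333; option III is nearest (Δ 0.013).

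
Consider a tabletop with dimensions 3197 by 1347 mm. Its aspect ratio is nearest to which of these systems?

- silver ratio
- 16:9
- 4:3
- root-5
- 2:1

3197/1347 ≈ 2.373. Nearest candidates are silver ratio (2.414, off by 0.041) and root-5 (2.236, off by 0.137).

silver ratio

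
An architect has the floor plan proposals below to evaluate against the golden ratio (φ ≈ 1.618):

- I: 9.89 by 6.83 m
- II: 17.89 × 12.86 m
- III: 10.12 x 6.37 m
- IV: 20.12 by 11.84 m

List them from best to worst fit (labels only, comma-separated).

III, IV, I, II

I: 9.89/6.83 ≈ 1.448 → |1.448 − 1.618| = 0.170
II: 17.89/12.86 ≈ 1.391 → |1.391 − 1.618| = 0.227
III: 10.12/6.37 ≈ 1.589 → |1.589 − 1.618| = 0.029
IV: 20.12/11.84 ≈ 1.699 → |1.699 − 1.618| = 0.081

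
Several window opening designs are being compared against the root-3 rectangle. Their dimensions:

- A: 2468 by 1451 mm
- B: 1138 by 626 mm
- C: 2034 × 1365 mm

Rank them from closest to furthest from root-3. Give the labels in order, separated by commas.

A, B, C

Ratios: A = 2468 / 1451 ≈ 1.701; B = 1138 / 626 ≈ 1.818; C = 2034 / 1365 ≈ 1.490.
|Δ from 1.732|: A 0.031; B 0.086; C 0.242.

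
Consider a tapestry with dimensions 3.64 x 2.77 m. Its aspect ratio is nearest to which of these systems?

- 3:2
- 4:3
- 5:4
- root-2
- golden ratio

4:3

Ratio = 3.64 / 2.77 ≈ 1.314.
Distances: 3:2 1.500 (Δ 0.186); 4:3 1.333 (Δ 0.019); 5:4 1.250 (Δ 0.064); root-2 1.414 (Δ 0.100); golden ratio 1.618 (Δ 0.304).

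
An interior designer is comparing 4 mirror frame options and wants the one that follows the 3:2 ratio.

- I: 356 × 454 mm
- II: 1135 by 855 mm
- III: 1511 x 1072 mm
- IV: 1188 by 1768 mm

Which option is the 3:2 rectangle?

IV

Ratios (long/short): I ≈ 1.275; II ≈ 1.327; III ≈ 1.410; IV ≈ 1.488.
3:2 ≈ 1.500; option IV is nearest (Δ 0.012).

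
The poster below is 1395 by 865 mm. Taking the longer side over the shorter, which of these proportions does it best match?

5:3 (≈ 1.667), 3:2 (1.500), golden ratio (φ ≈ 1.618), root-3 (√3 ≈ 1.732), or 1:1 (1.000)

1395/865 ≈ 1.613. Nearest candidates are golden ratio (1.618, off by 0.005) and 5:3 (1.667, off by 0.054).

golden ratio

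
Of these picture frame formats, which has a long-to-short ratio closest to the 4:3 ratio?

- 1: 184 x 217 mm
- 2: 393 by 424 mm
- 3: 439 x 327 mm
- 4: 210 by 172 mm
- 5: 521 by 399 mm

Target 4:3 ≈ 1.333.
1: 1.179 (Δ0.154)  2: 1.079 (Δ0.254)  3: 1.343 (Δ0.010)  4: 1.221 (Δ0.112)  5: 1.306 (Δ0.027)

3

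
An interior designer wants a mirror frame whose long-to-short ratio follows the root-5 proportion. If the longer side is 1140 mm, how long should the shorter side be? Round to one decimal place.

509.8 mm

root-5 ≈ 2.23607.
Shorter side = 1140 ÷ 2.23607 ≈ 509.823 → 509.8 mm.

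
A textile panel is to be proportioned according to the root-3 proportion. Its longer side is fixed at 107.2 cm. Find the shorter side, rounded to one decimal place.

root-3 ≈ 1.73205.
Shorter side = 107.2 ÷ 1.73205 ≈ 61.892 → 61.9 cm.

61.9 cm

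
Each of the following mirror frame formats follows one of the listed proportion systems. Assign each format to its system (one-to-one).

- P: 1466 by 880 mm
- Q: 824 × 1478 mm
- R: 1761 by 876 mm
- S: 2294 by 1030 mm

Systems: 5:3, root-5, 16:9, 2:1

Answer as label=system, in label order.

P = 1466/880 ≈ 1.666 → 5:3 (1.667)
Q = 1478/824 ≈ 1.794 → 16:9 (1.778)
R = 1761/876 ≈ 2.010 → 2:1 (2.000)
S = 2294/1030 ≈ 2.227 → root-5 (2.236)

P=5:3, Q=16:9, R=2:1, S=root-5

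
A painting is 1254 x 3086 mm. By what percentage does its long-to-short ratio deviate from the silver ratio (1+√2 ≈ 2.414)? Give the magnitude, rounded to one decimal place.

Ratio = 3086 / 1254 ≈ 2.4609.
Ideal silver ratio ≈ 2.4142. |2.4609 − 2.4142| / 2.4142 ≈ 1.93% → 1.9%.

1.9%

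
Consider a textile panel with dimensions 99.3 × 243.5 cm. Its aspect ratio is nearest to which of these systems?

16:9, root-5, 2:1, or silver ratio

243.5/99.3 ≈ 2.452. Nearest candidates are silver ratio (2.414, off by 0.038) and root-5 (2.236, off by 0.216).

silver ratio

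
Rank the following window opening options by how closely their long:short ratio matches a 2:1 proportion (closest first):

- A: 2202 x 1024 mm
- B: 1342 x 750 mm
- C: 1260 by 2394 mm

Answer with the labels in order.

C, A, B

A: 2202/1024 ≈ 2.150 → |2.150 − 2.000| = 0.150
B: 1342/750 ≈ 1.789 → |1.789 − 2.000| = 0.211
C: 2394/1260 ≈ 1.900 → |1.900 − 2.000| = 0.100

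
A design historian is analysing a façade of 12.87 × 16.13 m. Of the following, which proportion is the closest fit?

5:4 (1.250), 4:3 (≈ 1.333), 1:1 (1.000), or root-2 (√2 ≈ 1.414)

16.13/12.87 ≈ 1.253. Nearest candidates are 5:4 (1.250, off by 0.003) and 4:3 (1.333, off by 0.080).

5:4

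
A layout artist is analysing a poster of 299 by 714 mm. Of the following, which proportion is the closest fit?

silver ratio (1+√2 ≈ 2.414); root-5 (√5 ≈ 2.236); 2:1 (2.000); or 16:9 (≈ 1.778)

silver ratio

714/299 ≈ 2.388. Nearest candidates are silver ratio (2.414, off by 0.026) and root-5 (2.236, off by 0.152).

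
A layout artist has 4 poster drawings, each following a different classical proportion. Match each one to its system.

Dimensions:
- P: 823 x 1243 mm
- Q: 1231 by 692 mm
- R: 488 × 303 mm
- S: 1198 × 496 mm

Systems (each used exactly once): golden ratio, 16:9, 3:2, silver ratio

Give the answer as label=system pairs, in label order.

P=3:2, Q=16:9, R=golden ratio, S=silver ratio

Ratios: P ≈ 1.510; Q ≈ 1.779; R ≈ 1.611; S ≈ 2.415.
Targets: golden ratio ≈ 1.618; 16:9 ≈ 1.778; 3:2 ≈ 1.500; silver ratio ≈ 2.414.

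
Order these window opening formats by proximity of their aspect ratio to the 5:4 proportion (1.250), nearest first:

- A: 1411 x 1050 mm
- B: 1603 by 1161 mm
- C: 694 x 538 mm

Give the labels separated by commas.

A: 1411/1050 ≈ 1.344 → |1.344 − 1.250| = 0.094
B: 1603/1161 ≈ 1.381 → |1.381 − 1.250| = 0.131
C: 694/538 ≈ 1.290 → |1.290 − 1.250| = 0.040

C, A, B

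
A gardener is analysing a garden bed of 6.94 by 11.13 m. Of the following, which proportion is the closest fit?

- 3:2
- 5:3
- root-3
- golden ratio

Ratio = 11.13 / 6.94 ≈ 1.604.
Distances: 3:2 1.500 (Δ 0.104); 5:3 1.667 (Δ 0.063); root-3 1.732 (Δ 0.128); golden ratio 1.618 (Δ 0.014).

golden ratio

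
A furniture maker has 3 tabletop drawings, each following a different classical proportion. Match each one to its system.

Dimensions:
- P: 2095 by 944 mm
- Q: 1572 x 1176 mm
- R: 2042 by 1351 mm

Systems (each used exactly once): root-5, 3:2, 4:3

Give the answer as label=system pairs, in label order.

Ratios: P ≈ 2.219; Q ≈ 1.337; R ≈ 1.511.
Targets: root-5 ≈ 2.236; 3:2 ≈ 1.500; 4:3 ≈ 1.333.

P=root-5, Q=4:3, R=3:2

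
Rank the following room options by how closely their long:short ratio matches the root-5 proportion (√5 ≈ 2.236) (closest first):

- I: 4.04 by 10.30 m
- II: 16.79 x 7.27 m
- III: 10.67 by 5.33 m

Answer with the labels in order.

Ratios: I = 10.30 / 4.04 ≈ 2.550; II = 16.79 / 7.27 ≈ 2.309; III = 10.67 / 5.33 ≈ 2.002.
|Δ from 2.236|: I 0.314; II 0.073; III 0.234.

II, III, I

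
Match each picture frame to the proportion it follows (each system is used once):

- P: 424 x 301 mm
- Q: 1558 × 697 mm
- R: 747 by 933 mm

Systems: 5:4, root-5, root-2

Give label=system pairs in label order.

P = 424/301 ≈ 1.409 → root-2 (1.414)
Q = 1558/697 ≈ 2.235 → root-5 (2.236)
R = 933/747 ≈ 1.249 → 5:4 (1.250)

P=root-2, Q=root-5, R=5:4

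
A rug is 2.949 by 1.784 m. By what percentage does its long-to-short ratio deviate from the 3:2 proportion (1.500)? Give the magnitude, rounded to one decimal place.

Ratio = 2.949 / 1.784 ≈ 1.6530.
Ideal 3:2 = 1.5000. |1.6530 − 1.5000| / 1.5000 ≈ 10.20% → 10.2%.

10.2%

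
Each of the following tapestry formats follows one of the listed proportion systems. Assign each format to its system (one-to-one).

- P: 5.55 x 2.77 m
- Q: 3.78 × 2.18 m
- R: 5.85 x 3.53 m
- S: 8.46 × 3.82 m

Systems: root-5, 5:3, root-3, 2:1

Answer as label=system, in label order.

P=2:1, Q=root-3, R=5:3, S=root-5

Ratios: P ≈ 2.004; Q ≈ 1.734; R ≈ 1.657; S ≈ 2.215.
Targets: root-5 ≈ 2.236; 5:3 ≈ 1.667; root-3 ≈ 1.732; 2:1 ≈ 2.000.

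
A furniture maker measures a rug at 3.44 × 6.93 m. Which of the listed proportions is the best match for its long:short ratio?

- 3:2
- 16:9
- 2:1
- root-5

6.93/3.44 ≈ 2.015. Nearest candidates are 2:1 (2.000, off by 0.015) and root-5 (2.236, off by 0.221).

2:1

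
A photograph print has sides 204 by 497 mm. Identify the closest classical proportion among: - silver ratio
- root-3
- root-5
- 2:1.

silver ratio

497/204 ≈ 2.436. Nearest candidates are silver ratio (2.414, off by 0.022) and root-5 (2.236, off by 0.200).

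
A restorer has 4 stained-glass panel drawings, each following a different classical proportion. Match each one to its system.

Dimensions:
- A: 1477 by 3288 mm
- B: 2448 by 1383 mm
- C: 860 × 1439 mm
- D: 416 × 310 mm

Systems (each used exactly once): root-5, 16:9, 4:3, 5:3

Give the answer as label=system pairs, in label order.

A = 3288/1477 ≈ 2.226 → root-5 (2.236)
B = 2448/1383 ≈ 1.770 → 16:9 (1.778)
C = 1439/860 ≈ 1.673 → 5:3 (1.667)
D = 416/310 ≈ 1.342 → 4:3 (1.333)

A=root-5, B=16:9, C=5:3, D=4:3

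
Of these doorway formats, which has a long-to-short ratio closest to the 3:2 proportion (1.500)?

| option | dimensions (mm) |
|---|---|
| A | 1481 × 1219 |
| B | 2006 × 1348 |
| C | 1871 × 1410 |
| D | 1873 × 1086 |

Target 3:2 ≈ 1.500.
A: 1.215 (Δ0.285)  B: 1.488 (Δ0.012)  C: 1.327 (Δ0.173)  D: 1.725 (Δ0.225)

B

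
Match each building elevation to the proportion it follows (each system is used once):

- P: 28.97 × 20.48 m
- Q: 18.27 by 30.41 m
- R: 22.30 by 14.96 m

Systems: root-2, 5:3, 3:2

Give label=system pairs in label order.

P=root-2, Q=5:3, R=3:2

P = 28.97/20.48 ≈ 1.415 → root-2 (1.414)
Q = 30.41/18.27 ≈ 1.664 → 5:3 (1.667)
R = 22.30/14.96 ≈ 1.491 → 3:2 (1.500)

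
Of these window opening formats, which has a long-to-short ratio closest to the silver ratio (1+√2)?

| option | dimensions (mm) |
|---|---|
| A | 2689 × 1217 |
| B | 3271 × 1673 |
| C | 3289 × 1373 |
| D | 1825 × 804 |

C

Target silver ratio ≈ 2.414.
A: 2.210 (Δ0.204)  B: 1.955 (Δ0.459)  C: 2.395 (Δ0.019)  D: 2.270 (Δ0.144)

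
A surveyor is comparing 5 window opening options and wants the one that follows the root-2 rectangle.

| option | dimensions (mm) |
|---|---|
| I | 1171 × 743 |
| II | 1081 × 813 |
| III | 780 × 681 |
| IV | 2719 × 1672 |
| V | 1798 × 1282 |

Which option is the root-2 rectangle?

V

Target root-2 ≈ 1.414.
I: 1.576 (Δ0.162)  II: 1.330 (Δ0.084)  III: 1.145 (Δ0.269)  IV: 1.626 (Δ0.212)  V: 1.402 (Δ0.012)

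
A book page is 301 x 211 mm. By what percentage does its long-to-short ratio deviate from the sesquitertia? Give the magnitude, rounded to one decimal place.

Ratio = 301 / 211 ≈ 1.4265.
Ideal 4:3 ≈ 1.3333. |1.4265 − 1.3333| / 1.3333 ≈ 6.99% → 7.0%.

7.0%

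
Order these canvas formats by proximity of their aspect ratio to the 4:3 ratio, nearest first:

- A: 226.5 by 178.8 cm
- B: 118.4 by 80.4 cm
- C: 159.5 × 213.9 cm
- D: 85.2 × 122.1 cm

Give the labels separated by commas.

Ratios: A = 226.5 / 178.8 ≈ 1.267; B = 118.4 / 80.4 ≈ 1.473; C = 213.9 / 159.5 ≈ 1.341; D = 122.1 / 85.2 ≈ 1.433.
|Δ from 1.333|: A 0.066; B 0.140; C 0.008; D 0.100.

C, A, D, B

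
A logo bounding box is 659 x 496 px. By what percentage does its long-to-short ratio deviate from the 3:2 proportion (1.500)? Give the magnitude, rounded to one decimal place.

11.4%

Ratio = 659 / 496 ≈ 1.3286.
Ideal 3:2 = 1.5000. |1.3286 − 1.5000| / 1.5000 ≈ 11.43% → 11.4%.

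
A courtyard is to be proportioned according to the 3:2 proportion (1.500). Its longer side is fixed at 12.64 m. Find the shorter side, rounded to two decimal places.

8.43 m

3:2 = 1.50000.
Shorter side = 12.64 ÷ 1.50000 ≈ 8.4267 → 8.43 m.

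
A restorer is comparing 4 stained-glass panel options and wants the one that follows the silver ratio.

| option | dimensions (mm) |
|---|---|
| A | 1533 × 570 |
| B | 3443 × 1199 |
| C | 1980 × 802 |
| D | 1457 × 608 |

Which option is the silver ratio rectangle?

Ratios (long/short): A ≈ 2.689; B ≈ 2.872; C ≈ 2.469; D ≈ 2.396.
silver ratio ≈ 2.414; option D is nearest (Δ 0.018).

D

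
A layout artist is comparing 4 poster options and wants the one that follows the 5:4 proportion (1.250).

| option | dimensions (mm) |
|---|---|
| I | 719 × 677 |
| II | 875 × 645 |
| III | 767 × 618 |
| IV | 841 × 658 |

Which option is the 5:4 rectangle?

Ratios (long/short): I ≈ 1.062; II ≈ 1.357; III ≈ 1.241; IV ≈ 1.278.
5:4 ≈ 1.250; option III is nearest (Δ 0.009).

III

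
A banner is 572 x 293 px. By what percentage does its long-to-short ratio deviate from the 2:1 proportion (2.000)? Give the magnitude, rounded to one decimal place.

Ratio = 572 / 293 ≈ 1.9522.
Ideal 2:1 = 2.0000. |1.9522 − 2.0000| / 2.0000 ≈ 2.39% → 2.4%.

2.4%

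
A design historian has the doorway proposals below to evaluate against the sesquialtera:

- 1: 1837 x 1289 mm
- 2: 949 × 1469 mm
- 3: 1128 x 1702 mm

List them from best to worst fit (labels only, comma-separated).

3, 2, 1

1: 1837/1289 ≈ 1.425 → |1.425 − 1.500| = 0.075
2: 1469/949 ≈ 1.548 → |1.548 − 1.500| = 0.048
3: 1702/1128 ≈ 1.509 → |1.509 − 1.500| = 0.009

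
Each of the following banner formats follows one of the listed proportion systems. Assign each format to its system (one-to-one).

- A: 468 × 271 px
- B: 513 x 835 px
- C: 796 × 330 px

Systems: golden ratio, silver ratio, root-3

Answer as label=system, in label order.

A=root-3, B=golden ratio, C=silver ratio

Ratios: A ≈ 1.727; B ≈ 1.628; C ≈ 2.412.
Targets: golden ratio ≈ 1.618; silver ratio ≈ 2.414; root-3 ≈ 1.732.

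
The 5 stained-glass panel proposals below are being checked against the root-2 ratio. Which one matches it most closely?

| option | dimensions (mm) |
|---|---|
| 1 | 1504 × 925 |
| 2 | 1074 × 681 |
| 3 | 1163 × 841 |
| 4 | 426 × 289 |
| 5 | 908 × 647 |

Ratios (long/short): 1 ≈ 1.626; 2 ≈ 1.577; 3 ≈ 1.383; 4 ≈ 1.474; 5 ≈ 1.403.
root-2 ≈ 1.414; option 5 is nearest (Δ 0.011).

5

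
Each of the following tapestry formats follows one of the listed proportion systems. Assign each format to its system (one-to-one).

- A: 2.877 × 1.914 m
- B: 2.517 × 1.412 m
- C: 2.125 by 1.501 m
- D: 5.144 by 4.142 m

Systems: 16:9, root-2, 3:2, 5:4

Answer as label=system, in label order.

A=3:2, B=16:9, C=root-2, D=5:4

Ratios: A ≈ 1.503; B ≈ 1.783; C ≈ 1.416; D ≈ 1.242.
Targets: 16:9 ≈ 1.778; root-2 ≈ 1.414; 3:2 ≈ 1.500; 5:4 ≈ 1.250.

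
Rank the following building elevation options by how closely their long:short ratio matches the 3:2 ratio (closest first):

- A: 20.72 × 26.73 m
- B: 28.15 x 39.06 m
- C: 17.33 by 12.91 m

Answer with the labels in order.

B, C, A

Ratios: A = 26.73 / 20.72 ≈ 1.290; B = 39.06 / 28.15 ≈ 1.388; C = 17.33 / 12.91 ≈ 1.342.
|Δ from 1.500|: A 0.210; B 0.112; C 0.158.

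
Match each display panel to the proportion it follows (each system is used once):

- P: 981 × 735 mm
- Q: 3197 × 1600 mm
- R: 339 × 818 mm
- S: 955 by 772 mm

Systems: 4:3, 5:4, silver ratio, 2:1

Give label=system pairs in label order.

Ratios: P ≈ 1.335; Q ≈ 1.998; R ≈ 2.413; S ≈ 1.237.
Targets: 4:3 ≈ 1.333; 5:4 ≈ 1.250; silver ratio ≈ 2.414; 2:1 ≈ 2.000.

P=4:3, Q=2:1, R=silver ratio, S=5:4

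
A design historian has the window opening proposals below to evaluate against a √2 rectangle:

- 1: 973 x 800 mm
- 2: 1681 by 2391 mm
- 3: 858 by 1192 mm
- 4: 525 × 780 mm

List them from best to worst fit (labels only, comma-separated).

1: 973/800 ≈ 1.216 → |1.216 − 1.414| = 0.198
2: 2391/1681 ≈ 1.422 → |1.422 − 1.414| = 0.008
3: 1192/858 ≈ 1.389 → |1.389 − 1.414| = 0.025
4: 780/525 ≈ 1.486 → |1.486 − 1.414| = 0.072

2, 3, 4, 1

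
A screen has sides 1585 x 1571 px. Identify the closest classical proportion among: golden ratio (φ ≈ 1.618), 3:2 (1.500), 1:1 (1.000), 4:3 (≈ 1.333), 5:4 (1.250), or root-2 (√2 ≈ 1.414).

Ratio = 1585 / 1571 ≈ 1.009.
Distances: golden ratio 1.618 (Δ 0.609); 3:2 1.500 (Δ 0.491); 1:1 1.000 (Δ 0.009); 4:3 1.333 (Δ 0.324); 5:4 1.250 (Δ 0.241); root-2 1.414 (Δ 0.405).

1:1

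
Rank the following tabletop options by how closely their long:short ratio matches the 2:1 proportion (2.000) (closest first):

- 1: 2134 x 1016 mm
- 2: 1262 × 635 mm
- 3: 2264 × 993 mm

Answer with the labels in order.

Ratios: 1 = 2134 / 1016 ≈ 2.100; 2 = 1262 / 635 ≈ 1.987; 3 = 2264 / 993 ≈ 2.280.
|Δ from 2.000|: 1 0.100; 2 0.013; 3 0.280.

2, 1, 3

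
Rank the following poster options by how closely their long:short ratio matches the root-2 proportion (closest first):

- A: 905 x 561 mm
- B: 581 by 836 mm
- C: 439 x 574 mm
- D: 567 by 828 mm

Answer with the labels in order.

B, D, C, A

A: 905/561 ≈ 1.613 → |1.613 − 1.414| = 0.199
B: 836/581 ≈ 1.439 → |1.439 − 1.414| = 0.025
C: 574/439 ≈ 1.308 → |1.308 − 1.414| = 0.106
D: 828/567 ≈ 1.460 → |1.460 − 1.414| = 0.046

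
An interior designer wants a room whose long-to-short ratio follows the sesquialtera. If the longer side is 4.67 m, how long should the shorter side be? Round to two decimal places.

3:2 = 1.50000.
Shorter side = 4.67 ÷ 1.50000 ≈ 3.1133 → 3.11 m.

3.11 m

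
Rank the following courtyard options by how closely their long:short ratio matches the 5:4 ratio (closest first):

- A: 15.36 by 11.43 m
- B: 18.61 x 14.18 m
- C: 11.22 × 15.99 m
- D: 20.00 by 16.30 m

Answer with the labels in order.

D, B, A, C

A: 15.36/11.43 ≈ 1.344 → |1.344 − 1.250| = 0.094
B: 18.61/14.18 ≈ 1.312 → |1.312 − 1.250| = 0.062
C: 15.99/11.22 ≈ 1.425 → |1.425 − 1.250| = 0.175
D: 20.00/16.30 ≈ 1.227 → |1.227 − 1.250| = 0.023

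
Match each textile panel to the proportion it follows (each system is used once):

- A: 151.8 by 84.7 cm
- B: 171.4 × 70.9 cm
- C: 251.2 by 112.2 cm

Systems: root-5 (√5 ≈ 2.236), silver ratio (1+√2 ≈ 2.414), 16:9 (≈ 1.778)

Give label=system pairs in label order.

A=16:9, B=silver ratio, C=root-5

Ratios: A ≈ 1.792; B ≈ 2.417; C ≈ 2.239.
Targets: root-5 ≈ 2.236; silver ratio ≈ 2.414; 16:9 ≈ 1.778.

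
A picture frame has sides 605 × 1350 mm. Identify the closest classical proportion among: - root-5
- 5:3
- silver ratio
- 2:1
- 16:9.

1350/605 ≈ 2.231. Nearest candidates are root-5 (2.236, off by 0.005) and silver ratio (2.414, off by 0.183).

root-5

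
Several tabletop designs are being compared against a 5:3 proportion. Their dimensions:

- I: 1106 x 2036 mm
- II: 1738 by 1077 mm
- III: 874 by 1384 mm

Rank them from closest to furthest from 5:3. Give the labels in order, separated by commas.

II, III, I

Ratios: I = 2036 / 1106 ≈ 1.841; II = 1738 / 1077 ≈ 1.614; III = 1384 / 874 ≈ 1.584.
|Δ from 1.667|: I 0.174; II 0.053; III 0.083.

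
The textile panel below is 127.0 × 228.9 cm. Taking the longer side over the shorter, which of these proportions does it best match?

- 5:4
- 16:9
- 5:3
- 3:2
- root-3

16:9

Ratio = 228.9 / 127.0 ≈ 1.802.
Distances: 5:4 1.250 (Δ 0.552); 16:9 1.778 (Δ 0.024); 5:3 1.667 (Δ 0.135); 3:2 1.500 (Δ 0.302); root-3 1.732 (Δ 0.070).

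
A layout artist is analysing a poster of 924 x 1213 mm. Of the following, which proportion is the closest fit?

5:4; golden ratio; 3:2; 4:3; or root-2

4:3

1213/924 ≈ 1.313. Nearest candidates are 4:3 (1.333, off by 0.020) and 5:4 (1.250, off by 0.063).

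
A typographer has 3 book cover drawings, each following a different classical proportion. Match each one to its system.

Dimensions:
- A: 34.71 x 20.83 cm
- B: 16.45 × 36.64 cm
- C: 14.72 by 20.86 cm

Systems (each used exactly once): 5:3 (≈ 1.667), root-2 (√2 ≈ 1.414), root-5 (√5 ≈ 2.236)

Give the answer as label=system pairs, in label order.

A=5:3, B=root-5, C=root-2

A = 34.71/20.83 ≈ 1.666 → 5:3 (1.667)
B = 36.64/16.45 ≈ 2.227 → root-5 (2.236)
C = 20.86/14.72 ≈ 1.417 → root-2 (1.414)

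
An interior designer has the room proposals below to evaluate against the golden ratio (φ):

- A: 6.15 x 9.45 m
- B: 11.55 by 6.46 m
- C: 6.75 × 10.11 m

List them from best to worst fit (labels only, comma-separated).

A: 9.45/6.15 ≈ 1.537 → |1.537 − 1.618| = 0.081
B: 11.55/6.46 ≈ 1.788 → |1.788 − 1.618| = 0.170
C: 10.11/6.75 ≈ 1.498 → |1.498 − 1.618| = 0.120

A, C, B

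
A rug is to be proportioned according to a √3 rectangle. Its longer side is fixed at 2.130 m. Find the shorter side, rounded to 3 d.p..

root-3 ≈ 1.73205.
Shorter side = 2.130 ÷ 1.73205 ≈ 1.22976 → 1.230 m.

1.230 m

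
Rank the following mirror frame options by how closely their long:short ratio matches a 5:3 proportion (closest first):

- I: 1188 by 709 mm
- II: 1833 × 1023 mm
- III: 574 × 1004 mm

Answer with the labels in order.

I: 1188/709 ≈ 1.676 → |1.676 − 1.667| = 0.009
II: 1833/1023 ≈ 1.792 → |1.792 − 1.667| = 0.125
III: 1004/574 ≈ 1.749 → |1.749 − 1.667| = 0.082

I, III, II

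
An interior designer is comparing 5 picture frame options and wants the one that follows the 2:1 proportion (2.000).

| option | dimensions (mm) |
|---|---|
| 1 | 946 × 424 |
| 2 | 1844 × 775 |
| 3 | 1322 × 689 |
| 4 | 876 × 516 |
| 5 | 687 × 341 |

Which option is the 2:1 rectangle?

5

Target 2:1 ≈ 2.000.
1: 2.231 (Δ0.231)  2: 2.379 (Δ0.379)  3: 1.919 (Δ0.081)  4: 1.698 (Δ0.302)  5: 2.015 (Δ0.015)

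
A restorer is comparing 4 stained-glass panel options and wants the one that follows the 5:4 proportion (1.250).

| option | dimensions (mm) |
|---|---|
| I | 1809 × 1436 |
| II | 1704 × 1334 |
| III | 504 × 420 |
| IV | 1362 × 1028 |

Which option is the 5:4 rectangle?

Ratios (long/short): I ≈ 1.260; II ≈ 1.277; III ≈ 1.200; IV ≈ 1.325.
5:4 ≈ 1.250; option I is nearest (Δ 0.010).

I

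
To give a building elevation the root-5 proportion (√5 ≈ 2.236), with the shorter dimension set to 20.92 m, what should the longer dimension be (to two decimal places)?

46.78 m

root-5 ≈ 2.23607.
Longer side = 20.92 × 2.23607 ≈ 46.7786 → 46.78 m.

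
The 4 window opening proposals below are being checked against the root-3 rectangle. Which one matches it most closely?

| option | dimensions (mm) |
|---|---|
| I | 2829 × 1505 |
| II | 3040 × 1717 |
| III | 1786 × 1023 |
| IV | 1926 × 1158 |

III

Ratios (long/short): I ≈ 1.880; II ≈ 1.771; III ≈ 1.746; IV ≈ 1.663.
root-3 ≈ 1.732; option III is nearest (Δ 0.014).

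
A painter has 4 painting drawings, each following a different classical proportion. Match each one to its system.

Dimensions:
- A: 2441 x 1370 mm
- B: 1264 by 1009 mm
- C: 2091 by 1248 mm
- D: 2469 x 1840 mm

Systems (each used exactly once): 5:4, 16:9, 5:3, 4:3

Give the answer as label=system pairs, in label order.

A = 2441/1370 ≈ 1.782 → 16:9 (1.778)
B = 1264/1009 ≈ 1.253 → 5:4 (1.250)
C = 2091/1248 ≈ 1.675 → 5:3 (1.667)
D = 2469/1840 ≈ 1.342 → 4:3 (1.333)

A=16:9, B=5:4, C=5:3, D=4:3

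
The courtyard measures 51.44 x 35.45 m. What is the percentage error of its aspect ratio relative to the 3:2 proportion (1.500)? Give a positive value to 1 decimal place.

Ratio = 51.44 / 35.45 ≈ 1.4511.
Ideal 3:2 = 1.5000. |1.4511 − 1.5000| / 1.5000 ≈ 3.26% → 3.3%.

3.3%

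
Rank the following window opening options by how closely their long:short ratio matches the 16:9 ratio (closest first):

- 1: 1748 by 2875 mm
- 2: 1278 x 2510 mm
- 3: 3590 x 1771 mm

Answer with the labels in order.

Ratios: 1 = 2875 / 1748 ≈ 1.645; 2 = 2510 / 1278 ≈ 1.964; 3 = 3590 / 1771 ≈ 2.027.
|Δ from 1.778|: 1 0.133; 2 0.186; 3 0.249.

1, 2, 3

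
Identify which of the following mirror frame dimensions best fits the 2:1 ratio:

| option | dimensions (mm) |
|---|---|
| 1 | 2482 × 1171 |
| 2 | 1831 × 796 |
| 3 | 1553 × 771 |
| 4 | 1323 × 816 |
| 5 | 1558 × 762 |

Ratios (long/short): 1 ≈ 2.120; 2 ≈ 2.300; 3 ≈ 2.014; 4 ≈ 1.621; 5 ≈ 2.045.
2:1 ≈ 2.000; option 3 is nearest (Δ 0.014).

3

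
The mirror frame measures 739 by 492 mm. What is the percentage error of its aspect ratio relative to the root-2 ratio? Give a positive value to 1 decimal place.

Ratio = 739 / 492 ≈ 1.5020.
Ideal root-2 ≈ 1.4142. |1.5020 − 1.4142| / 1.4142 ≈ 6.21% → 6.2%.

6.2%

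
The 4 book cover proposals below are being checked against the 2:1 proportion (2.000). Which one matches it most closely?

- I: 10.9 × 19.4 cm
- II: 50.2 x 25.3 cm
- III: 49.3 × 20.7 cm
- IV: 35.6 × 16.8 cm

II

Ratios (long/short): I ≈ 1.780; II ≈ 1.984; III ≈ 2.382; IV ≈ 2.119.
2:1 ≈ 2.000; option II is nearest (Δ 0.016).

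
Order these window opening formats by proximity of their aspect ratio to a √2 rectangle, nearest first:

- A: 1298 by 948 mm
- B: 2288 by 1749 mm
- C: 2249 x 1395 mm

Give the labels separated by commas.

Ratios: A = 1298 / 948 ≈ 1.369; B = 2288 / 1749 ≈ 1.308; C = 2249 / 1395 ≈ 1.612.
|Δ from 1.414|: A 0.045; B 0.106; C 0.198.

A, B, C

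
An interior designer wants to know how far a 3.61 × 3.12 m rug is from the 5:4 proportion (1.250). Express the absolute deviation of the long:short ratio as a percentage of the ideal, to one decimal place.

Ratio = 3.61 / 3.12 ≈ 1.1571.
Ideal 5:4 = 1.2500. |1.1571 − 1.2500| / 1.2500 ≈ 7.43% → 7.4%.

7.4%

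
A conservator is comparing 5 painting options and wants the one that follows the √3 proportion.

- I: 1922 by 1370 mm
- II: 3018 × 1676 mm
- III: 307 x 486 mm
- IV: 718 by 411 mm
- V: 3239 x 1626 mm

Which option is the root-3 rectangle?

Ratios (long/short): I ≈ 1.403; II ≈ 1.801; III ≈ 1.583; IV ≈ 1.747; V ≈ 1.992.
root-3 ≈ 1.732; option IV is nearest (Δ 0.015).

IV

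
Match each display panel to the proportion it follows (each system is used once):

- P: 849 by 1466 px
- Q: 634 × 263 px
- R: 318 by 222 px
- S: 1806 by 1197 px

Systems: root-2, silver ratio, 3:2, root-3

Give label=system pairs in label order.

P=root-3, Q=silver ratio, R=root-2, S=3:2

P = 1466/849 ≈ 1.727 → root-3 (1.732)
Q = 634/263 ≈ 2.411 → silver ratio (2.414)
R = 318/222 ≈ 1.432 → root-2 (1.414)
S = 1806/1197 ≈ 1.509 → 3:2 (1.500)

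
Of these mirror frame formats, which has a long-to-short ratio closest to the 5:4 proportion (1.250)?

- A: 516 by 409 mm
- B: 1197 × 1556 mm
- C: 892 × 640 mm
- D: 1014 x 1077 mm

A

Ratios (long/short): A ≈ 1.262; B ≈ 1.300; C ≈ 1.394; D ≈ 1.062.
5:4 ≈ 1.250; option A is nearest (Δ 0.012).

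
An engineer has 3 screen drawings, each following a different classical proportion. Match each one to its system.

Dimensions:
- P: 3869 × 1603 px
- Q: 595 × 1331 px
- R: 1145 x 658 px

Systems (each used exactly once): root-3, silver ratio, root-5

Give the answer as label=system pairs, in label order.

P=silver ratio, Q=root-5, R=root-3

P = 3869/1603 ≈ 2.414 → silver ratio (2.414)
Q = 1331/595 ≈ 2.237 → root-5 (2.236)
R = 1145/658 ≈ 1.740 → root-3 (1.732)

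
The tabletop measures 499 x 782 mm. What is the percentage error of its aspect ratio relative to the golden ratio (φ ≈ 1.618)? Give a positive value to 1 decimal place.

3.1%

Ratio = 782 / 499 ≈ 1.5671.
Ideal golden ratio ≈ 1.6180. |1.5671 − 1.6180| / 1.6180 ≈ 3.15% → 3.1%.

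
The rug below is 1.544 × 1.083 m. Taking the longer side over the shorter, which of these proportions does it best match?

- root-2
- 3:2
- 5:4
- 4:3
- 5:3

Ratio = 1.544 / 1.083 ≈ 1.426.
Distances: root-2 1.414 (Δ 0.012); 3:2 1.500 (Δ 0.074); 5:4 1.250 (Δ 0.176); 4:3 1.333 (Δ 0.093); 5:3 1.667 (Δ 0.241).

root-2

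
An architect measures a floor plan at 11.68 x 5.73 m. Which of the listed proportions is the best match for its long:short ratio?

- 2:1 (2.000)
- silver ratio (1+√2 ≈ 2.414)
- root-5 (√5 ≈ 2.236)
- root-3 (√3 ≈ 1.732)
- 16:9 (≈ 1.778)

2:1

11.68/5.73 ≈ 2.038. Nearest candidates are 2:1 (2.000, off by 0.038) and root-5 (2.236, off by 0.198).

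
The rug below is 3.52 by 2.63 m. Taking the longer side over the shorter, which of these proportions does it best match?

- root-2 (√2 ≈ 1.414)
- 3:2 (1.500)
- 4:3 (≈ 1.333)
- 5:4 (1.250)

3.52/2.63 ≈ 1.338. Nearest candidates are 4:3 (1.333, off by 0.005) and root-2 (1.414, off by 0.076).

4:3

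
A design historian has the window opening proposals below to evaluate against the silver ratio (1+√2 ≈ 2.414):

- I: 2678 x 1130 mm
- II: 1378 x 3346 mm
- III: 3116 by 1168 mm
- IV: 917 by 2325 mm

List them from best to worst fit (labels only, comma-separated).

I: 2678/1130 ≈ 2.370 → |2.370 − 2.414| = 0.044
II: 3346/1378 ≈ 2.428 → |2.428 − 2.414| = 0.014
III: 3116/1168 ≈ 2.668 → |2.668 − 2.414| = 0.254
IV: 2325/917 ≈ 2.535 → |2.535 − 2.414| = 0.121

II, I, IV, III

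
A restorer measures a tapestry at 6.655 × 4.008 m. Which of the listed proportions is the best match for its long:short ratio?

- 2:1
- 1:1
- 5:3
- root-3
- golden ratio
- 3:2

5:3

Ratio = 6.655 / 4.008 ≈ 1.660.
Distances: 2:1 2.000 (Δ 0.340); 1:1 1.000 (Δ 0.660); 5:3 1.667 (Δ 0.007); root-3 1.732 (Δ 0.072); golden ratio 1.618 (Δ 0.042); 3:2 1.500 (Δ 0.160).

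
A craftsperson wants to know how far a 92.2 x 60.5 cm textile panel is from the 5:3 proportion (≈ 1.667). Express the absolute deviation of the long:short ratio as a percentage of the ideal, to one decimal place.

Ratio = 92.2 / 60.5 ≈ 1.5240.
Ideal 5:3 ≈ 1.6667. |1.5240 − 1.6667| / 1.6667 ≈ 8.56% → 8.6%.

8.6%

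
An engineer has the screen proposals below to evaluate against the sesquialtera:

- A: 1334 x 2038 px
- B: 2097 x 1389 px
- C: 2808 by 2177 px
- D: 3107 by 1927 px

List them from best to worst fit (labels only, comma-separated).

B, A, D, C

A: 2038/1334 ≈ 1.528 → |1.528 − 1.500| = 0.028
B: 2097/1389 ≈ 1.510 → |1.510 − 1.500| = 0.010
C: 2808/2177 ≈ 1.290 → |1.290 − 1.500| = 0.210
D: 3107/1927 ≈ 1.612 → |1.612 − 1.500| = 0.112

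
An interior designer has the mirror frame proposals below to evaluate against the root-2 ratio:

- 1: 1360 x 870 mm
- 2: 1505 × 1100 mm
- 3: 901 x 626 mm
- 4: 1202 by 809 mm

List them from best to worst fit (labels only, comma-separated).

1: 1360/870 ≈ 1.563 → |1.563 − 1.414| = 0.149
2: 1505/1100 ≈ 1.368 → |1.368 − 1.414| = 0.046
3: 901/626 ≈ 1.439 → |1.439 − 1.414| = 0.025
4: 1202/809 ≈ 1.486 → |1.486 − 1.414| = 0.072

3, 2, 4, 1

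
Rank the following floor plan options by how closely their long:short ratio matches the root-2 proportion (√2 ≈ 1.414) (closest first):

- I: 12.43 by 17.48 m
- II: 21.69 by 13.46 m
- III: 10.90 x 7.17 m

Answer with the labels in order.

I: 17.48/12.43 ≈ 1.406 → |1.406 − 1.414| = 0.008
II: 21.69/13.46 ≈ 1.611 → |1.611 − 1.414| = 0.197
III: 10.90/7.17 ≈ 1.520 → |1.520 − 1.414| = 0.106

I, III, II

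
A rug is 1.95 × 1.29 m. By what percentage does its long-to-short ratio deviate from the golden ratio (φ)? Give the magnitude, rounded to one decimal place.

Ratio = 1.95 / 1.29 ≈ 1.5116.
Ideal golden ratio ≈ 1.6180. |1.5116 − 1.6180| / 1.6180 ≈ 6.58% → 6.6%.

6.6%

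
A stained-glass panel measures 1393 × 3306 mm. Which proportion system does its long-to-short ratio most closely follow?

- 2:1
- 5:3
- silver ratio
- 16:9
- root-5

3306/1393 ≈ 2.373. Nearest candidates are silver ratio (2.414, off by 0.041) and root-5 (2.236, off by 0.137).

silver ratio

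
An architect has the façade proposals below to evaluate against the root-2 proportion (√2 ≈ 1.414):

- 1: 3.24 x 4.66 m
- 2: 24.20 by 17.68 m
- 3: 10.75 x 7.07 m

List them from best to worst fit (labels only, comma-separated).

1: 4.66/3.24 ≈ 1.438 → |1.438 − 1.414| = 0.024
2: 24.20/17.68 ≈ 1.369 → |1.369 − 1.414| = 0.045
3: 10.75/7.07 ≈ 1.521 → |1.521 − 1.414| = 0.107

1, 2, 3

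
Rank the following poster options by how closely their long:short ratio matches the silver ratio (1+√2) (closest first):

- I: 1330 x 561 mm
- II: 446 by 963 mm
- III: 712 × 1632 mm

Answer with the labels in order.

I: 1330/561 ≈ 2.371 → |2.371 − 2.414| = 0.043
II: 963/446 ≈ 2.159 → |2.159 − 2.414| = 0.255
III: 1632/712 ≈ 2.292 → |2.292 − 2.414| = 0.122

I, III, II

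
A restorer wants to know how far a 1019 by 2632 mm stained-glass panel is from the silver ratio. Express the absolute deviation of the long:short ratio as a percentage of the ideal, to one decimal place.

Ratio = 2632 / 1019 ≈ 2.5829.
Ideal silver ratio ≈ 2.4142. |2.5829 − 2.4142| / 2.4142 ≈ 6.99% → 7.0%.

7.0%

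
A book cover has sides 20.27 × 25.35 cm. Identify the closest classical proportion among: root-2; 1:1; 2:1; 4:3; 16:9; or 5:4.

5:4

Ratio = 25.35 / 20.27 ≈ 1.251.
Distances: root-2 1.414 (Δ 0.163); 1:1 1.000 (Δ 0.251); 2:1 2.000 (Δ 0.749); 4:3 1.333 (Δ 0.082); 16:9 1.778 (Δ 0.527); 5:4 1.250 (Δ 0.001).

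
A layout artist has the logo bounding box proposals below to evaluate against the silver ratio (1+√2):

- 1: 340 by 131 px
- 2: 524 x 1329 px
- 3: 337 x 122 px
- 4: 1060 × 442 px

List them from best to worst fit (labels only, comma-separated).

4, 2, 1, 3

Ratios: 1 = 340 / 131 ≈ 2.595; 2 = 1329 / 524 ≈ 2.536; 3 = 337 / 122 ≈ 2.762; 4 = 1060 / 442 ≈ 2.398.
|Δ from 2.414|: 1 0.181; 2 0.122; 3 0.348; 4 0.016.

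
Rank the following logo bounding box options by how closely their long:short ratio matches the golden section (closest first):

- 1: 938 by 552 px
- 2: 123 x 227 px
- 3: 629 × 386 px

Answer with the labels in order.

1: 938/552 ≈ 1.699 → |1.699 − 1.618| = 0.081
2: 227/123 ≈ 1.846 → |1.846 − 1.618| = 0.228
3: 629/386 ≈ 1.630 → |1.630 − 1.618| = 0.012

3, 1, 2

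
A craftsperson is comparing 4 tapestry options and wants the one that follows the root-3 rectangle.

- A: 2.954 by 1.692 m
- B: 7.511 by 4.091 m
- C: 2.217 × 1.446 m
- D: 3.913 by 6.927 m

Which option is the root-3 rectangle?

A

Target root-3 ≈ 1.732.
A: 1.746 (Δ0.014)  B: 1.836 (Δ0.104)  C: 1.533 (Δ0.199)  D: 1.770 (Δ0.038)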